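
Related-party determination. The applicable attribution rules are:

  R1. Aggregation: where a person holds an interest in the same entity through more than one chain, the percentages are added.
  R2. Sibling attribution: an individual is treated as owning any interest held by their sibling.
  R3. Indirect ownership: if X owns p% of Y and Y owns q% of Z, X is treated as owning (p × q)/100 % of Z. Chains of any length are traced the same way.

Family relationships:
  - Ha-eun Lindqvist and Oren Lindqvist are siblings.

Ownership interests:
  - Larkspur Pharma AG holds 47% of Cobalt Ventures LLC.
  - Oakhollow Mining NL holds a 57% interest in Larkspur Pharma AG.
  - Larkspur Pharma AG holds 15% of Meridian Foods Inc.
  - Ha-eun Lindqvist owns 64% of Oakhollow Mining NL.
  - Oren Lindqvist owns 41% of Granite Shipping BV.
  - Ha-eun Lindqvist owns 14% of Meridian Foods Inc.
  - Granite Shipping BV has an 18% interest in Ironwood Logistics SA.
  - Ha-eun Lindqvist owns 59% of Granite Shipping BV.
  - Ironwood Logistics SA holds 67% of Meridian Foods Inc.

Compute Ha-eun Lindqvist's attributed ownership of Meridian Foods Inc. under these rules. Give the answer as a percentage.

By sibling attribution (R2), Ha-eun Lindqvist is treated as also owning Oren Lindqvist's interest in Granite Shipping BV, giving 59% + 41% = 100%.
Chain via Oakhollow Mining NL → Larkspur Pharma AG (R3): 64% × 57% × 15% = 5.472% of Meridian Foods Inc.
Chain via Granite Shipping BV → Ironwood Logistics SA (R3): 100% × 18% × 67% = 12.06% of Meridian Foods Inc.
Direct interest in Meridian Foods Inc: 14%.
Aggregating (R1): 5.472% + 12.06% + 14% = 31.532%.

31.532%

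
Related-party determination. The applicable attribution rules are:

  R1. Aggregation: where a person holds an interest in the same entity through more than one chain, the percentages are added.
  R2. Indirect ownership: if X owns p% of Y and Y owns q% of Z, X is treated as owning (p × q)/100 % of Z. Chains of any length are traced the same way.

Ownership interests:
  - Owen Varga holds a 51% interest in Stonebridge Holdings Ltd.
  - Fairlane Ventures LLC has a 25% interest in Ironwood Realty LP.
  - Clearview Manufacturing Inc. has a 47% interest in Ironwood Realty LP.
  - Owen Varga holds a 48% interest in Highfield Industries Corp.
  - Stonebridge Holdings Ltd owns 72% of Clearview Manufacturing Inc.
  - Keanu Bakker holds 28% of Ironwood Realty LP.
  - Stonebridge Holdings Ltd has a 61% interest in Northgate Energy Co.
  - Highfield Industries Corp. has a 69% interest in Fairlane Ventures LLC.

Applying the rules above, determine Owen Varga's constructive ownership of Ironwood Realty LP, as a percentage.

Chain via Highfield Industries Corp. → Fairlane Ventures LLC (R2): 48% × 69% × 25% = 8.28% of Ironwood Realty LP.
Chain via Stonebridge Holdings Ltd → Clearview Manufacturing Inc. (R2): 51% × 72% × 47% = 17.2584% of Ironwood Realty LP.
Aggregating (R1): 8.28% + 17.2584% = 25.5384%.

25.5384%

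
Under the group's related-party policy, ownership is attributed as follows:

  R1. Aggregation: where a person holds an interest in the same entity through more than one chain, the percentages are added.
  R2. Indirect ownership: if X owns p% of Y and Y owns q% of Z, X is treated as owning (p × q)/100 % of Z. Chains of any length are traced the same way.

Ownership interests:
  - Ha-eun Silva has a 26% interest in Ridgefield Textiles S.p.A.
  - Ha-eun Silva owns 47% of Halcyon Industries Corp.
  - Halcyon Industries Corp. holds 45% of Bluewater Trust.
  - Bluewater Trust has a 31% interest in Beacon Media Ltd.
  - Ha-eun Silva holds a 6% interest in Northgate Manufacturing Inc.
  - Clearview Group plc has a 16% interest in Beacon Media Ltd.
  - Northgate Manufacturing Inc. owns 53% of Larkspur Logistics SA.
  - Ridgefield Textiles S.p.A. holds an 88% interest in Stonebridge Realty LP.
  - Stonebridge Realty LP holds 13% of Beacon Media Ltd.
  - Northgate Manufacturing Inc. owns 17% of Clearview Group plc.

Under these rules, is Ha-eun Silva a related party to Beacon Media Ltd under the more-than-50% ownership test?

Chain via Northgate Manufacturing Inc. → Clearview Group plc (R2): 6% × 17% × 16% = 0.1632% of Beacon Media Ltd.
Chain via Halcyon Industries Corp. → Bluewater Trust (R2): 47% × 45% × 31% = 6.5565% of Beacon Media Ltd.
Chain via Ridgefield Textiles S.p.A. → Stonebridge Realty LP (R2): 26% × 88% × 13% = 2.9744% of Beacon Media Ltd.
Aggregating (R1): 0.1632% + 6.5565% + 2.9744% = 9.6941%.
9.6941% does not exceed the 50% threshold, so Ha-eun is not a related party to Beacon Media Ltd.

No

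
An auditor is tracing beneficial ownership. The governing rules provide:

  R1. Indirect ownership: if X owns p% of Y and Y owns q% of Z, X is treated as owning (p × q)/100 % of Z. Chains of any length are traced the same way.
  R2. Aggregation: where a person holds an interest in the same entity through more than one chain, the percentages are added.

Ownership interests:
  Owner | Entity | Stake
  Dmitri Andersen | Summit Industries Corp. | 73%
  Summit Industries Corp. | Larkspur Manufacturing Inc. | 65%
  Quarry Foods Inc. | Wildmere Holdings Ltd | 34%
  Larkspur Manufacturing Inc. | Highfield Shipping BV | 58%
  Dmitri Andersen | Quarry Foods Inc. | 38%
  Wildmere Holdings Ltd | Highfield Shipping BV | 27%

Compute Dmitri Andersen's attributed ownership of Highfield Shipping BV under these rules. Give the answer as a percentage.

31.0094%

Chain via Quarry Foods Inc. → Wildmere Holdings Ltd (R1): 38% × 34% × 27% = 3.4884% of Highfield Shipping BV.
Chain via Summit Industries Corp. → Larkspur Manufacturing Inc. (R1): 73% × 65% × 58% = 27.521% of Highfield Shipping BV.
Aggregating (R2): 3.4884% + 27.521% = 31.0094%.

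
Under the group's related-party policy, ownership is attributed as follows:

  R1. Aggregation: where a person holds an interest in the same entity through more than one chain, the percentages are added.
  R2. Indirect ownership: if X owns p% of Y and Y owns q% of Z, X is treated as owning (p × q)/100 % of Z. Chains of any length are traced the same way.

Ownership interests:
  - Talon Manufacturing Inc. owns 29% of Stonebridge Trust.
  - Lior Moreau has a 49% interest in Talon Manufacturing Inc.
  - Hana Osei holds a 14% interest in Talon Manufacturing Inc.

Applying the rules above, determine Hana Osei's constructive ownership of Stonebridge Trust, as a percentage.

Chain via Talon Manufacturing Inc. (R2): 14% × 29% = 4.06% of Stonebridge Trust.

4.06%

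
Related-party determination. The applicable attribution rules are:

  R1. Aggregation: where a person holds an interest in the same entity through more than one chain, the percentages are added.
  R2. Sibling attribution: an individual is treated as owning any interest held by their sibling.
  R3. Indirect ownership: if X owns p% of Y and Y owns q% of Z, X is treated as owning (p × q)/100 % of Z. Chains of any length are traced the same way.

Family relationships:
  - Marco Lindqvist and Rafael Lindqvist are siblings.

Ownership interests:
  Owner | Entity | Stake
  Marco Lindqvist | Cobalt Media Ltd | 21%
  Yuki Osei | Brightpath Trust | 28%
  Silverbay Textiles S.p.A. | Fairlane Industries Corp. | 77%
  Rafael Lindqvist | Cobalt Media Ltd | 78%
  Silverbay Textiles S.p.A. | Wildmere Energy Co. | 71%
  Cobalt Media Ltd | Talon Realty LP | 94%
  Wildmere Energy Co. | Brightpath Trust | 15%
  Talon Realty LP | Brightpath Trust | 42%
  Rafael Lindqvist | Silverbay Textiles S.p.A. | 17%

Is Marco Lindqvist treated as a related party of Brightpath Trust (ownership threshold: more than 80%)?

No

By sibling attribution (R2), Marco Lindqvist is treated as also owning Rafael Lindqvist's interest in Cobalt Media Ltd, giving 21% + 78% = 99%.
By sibling attribution (R2), Marco Lindqvist is treated as owning Rafael Lindqvist's 17% interest in Silverbay Textiles S.p.A.
Chain via Cobalt Media Ltd → Talon Realty LP (R3): 99% × 94% × 42% = 39.0852% of Brightpath Trust.
Chain via Silverbay Textiles S.p.A. → Wildmere Energy Co. (R3): 17% × 71% × 15% = 1.8105% of Brightpath Trust.
Aggregating (R1): 39.0852% + 1.8105% = 40.8957%.
40.8957% does not exceed the 80% threshold, so Marco is not a related party to Brightpath Trust.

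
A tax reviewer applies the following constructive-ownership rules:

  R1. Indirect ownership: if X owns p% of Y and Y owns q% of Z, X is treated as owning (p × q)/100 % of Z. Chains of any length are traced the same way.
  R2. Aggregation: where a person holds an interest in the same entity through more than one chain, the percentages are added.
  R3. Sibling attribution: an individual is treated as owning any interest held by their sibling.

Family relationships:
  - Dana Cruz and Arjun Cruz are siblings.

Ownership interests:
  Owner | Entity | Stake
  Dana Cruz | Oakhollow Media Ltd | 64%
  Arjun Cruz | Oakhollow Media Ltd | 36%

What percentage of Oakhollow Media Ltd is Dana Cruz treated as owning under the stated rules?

By sibling attribution (R3), Dana Cruz is treated as also owning Arjun Cruz's interest in Oakhollow Media Ltd, giving 64% + 36% = 100%.
Direct interest in Oakhollow Media Ltd: 100%.

100%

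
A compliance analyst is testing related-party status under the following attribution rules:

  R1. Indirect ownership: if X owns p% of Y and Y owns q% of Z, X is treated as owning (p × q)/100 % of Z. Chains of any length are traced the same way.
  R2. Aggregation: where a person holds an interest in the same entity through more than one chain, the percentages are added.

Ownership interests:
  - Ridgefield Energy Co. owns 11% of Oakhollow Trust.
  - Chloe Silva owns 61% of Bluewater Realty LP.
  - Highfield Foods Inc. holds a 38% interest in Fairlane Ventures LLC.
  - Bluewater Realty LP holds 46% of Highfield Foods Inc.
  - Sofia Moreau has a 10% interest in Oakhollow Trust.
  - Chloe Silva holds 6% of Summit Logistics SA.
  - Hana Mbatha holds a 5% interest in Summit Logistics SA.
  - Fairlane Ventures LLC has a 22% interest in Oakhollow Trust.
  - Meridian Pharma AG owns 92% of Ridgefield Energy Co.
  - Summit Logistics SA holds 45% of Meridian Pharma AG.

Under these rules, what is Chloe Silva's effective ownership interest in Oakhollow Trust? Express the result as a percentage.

Chain via Summit Logistics SA → Meridian Pharma AG → Ridgefield Energy Co. (R1): 6% × 45% × 92% × 11% = 0.27324% of Oakhollow Trust.
Chain via Bluewater Realty LP → Highfield Foods Inc. → Fairlane Ventures LLC (R1): 61% × 46% × 38% × 22% = 2.345816% of Oakhollow Trust.
Aggregating (R2): 0.27324% + 2.345816% = 2.619056%.

2.619056%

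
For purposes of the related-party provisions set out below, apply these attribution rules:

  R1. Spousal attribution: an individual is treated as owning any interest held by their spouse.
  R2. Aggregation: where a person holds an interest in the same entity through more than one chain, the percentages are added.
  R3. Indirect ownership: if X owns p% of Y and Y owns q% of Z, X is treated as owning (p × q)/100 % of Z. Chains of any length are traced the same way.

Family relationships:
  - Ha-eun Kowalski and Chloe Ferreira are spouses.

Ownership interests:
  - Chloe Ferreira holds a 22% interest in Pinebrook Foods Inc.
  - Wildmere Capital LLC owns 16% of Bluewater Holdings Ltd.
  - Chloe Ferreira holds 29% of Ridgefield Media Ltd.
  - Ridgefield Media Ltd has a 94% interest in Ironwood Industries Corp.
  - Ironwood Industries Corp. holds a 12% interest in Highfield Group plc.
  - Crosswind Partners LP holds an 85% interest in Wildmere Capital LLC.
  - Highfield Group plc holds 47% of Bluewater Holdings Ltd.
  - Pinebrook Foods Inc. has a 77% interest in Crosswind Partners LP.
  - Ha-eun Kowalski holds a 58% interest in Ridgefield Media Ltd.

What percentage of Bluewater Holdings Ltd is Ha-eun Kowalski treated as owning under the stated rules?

By spousal attribution (R1), Ha-eun Kowalski is treated as also owning Chloe Ferreira's interest in Ridgefield Media Ltd, giving 58% + 29% = 87%.
By spousal attribution (R1), Ha-eun Kowalski is treated as owning Chloe Ferreira's 22% interest in Pinebrook Foods Inc.
Chain via Ridgefield Media Ltd → Ironwood Industries Corp. → Highfield Group plc (R3): 87% × 94% × 12% × 47% = 4.612392% of Bluewater Holdings Ltd.
Chain via Pinebrook Foods Inc. → Crosswind Partners LP → Wildmere Capital LLC (R3): 22% × 77% × 85% × 16% = 2.30384% of Bluewater Holdings Ltd.
Aggregating (R2): 4.612392% + 2.30384% = 6.916232%.

6.916232%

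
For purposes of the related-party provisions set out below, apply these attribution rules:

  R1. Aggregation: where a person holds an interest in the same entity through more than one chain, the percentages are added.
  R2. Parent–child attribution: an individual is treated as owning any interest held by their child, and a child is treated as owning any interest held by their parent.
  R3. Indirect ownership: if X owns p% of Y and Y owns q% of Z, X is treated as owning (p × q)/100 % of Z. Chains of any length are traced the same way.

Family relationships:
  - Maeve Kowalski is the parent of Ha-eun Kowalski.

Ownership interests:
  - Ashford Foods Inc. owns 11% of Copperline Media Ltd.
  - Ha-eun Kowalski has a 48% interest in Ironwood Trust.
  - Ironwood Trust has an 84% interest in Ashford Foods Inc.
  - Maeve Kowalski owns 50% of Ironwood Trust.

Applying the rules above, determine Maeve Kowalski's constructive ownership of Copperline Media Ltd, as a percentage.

By parent–child attribution (R2), Maeve Kowalski is treated as also owning Ha-eun Kowalski's interest in Ironwood Trust, giving 50% + 48% = 98%.
Chain via Ironwood Trust → Ashford Foods Inc. (R3): 98% × 84% × 11% = 9.0552% of Copperline Media Ltd.

9.0552%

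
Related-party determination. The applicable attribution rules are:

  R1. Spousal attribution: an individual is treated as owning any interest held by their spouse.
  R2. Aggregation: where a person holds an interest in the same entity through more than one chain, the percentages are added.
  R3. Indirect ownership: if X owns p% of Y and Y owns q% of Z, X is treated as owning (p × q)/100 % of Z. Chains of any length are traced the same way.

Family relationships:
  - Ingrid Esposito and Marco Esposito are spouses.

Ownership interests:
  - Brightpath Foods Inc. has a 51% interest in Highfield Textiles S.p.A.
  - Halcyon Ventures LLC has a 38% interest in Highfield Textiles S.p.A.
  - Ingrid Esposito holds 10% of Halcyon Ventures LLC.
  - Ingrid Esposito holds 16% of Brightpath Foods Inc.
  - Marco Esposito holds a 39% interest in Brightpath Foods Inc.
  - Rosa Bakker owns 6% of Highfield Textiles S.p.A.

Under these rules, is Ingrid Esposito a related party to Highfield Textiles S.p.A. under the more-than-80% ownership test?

No

By spousal attribution (R1), Ingrid Esposito is treated as also owning Marco Esposito's interest in Brightpath Foods Inc, giving 16% + 39% = 55%.
Chain via Brightpath Foods Inc. (R3): 55% × 51% = 28.05% of Highfield Textiles S.p.A.
Chain via Halcyon Ventures LLC (R3): 10% × 38% = 3.8% of Highfield Textiles S.p.A.
Aggregating (R2): 28.05% + 3.8% = 31.85%.
31.85% does not exceed the 80% threshold, so Ingrid is not a related party to Highfield Textiles S.p.A.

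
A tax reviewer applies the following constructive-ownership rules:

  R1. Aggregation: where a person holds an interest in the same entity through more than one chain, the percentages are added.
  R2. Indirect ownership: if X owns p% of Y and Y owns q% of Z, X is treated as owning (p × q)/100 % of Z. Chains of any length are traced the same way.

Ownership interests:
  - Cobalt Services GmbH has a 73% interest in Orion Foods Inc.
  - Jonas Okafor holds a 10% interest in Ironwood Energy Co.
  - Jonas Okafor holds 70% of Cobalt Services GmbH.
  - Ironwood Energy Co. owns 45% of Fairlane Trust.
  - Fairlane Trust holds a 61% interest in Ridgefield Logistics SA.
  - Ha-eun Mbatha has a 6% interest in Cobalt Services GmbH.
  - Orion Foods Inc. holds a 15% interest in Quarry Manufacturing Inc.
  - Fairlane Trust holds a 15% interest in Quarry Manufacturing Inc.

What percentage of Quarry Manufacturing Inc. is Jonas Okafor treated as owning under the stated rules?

8.34%

Chain via Ironwood Energy Co. → Fairlane Trust (R2): 10% × 45% × 15% = 0.675% of Quarry Manufacturing Inc.
Chain via Cobalt Services GmbH → Orion Foods Inc. (R2): 70% × 73% × 15% = 7.665% of Quarry Manufacturing Inc.
Aggregating (R1): 0.675% + 7.665% = 8.34%.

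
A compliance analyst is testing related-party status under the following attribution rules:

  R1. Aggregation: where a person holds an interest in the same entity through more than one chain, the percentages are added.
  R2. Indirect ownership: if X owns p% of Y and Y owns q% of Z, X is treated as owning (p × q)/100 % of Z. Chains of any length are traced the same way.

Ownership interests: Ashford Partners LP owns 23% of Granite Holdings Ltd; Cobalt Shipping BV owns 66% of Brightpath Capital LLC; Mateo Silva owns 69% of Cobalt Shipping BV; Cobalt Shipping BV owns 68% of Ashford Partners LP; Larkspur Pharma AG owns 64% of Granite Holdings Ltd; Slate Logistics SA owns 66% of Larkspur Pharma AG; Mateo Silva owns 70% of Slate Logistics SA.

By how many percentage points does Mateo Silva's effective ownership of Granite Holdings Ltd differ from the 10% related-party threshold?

30.3596

Chain via Slate Logistics SA → Larkspur Pharma AG (R2): 70% × 66% × 64% = 29.568% of Granite Holdings Ltd.
Chain via Cobalt Shipping BV → Ashford Partners LP (R2): 69% × 68% × 23% = 10.7916% of Granite Holdings Ltd.
Aggregating (R1): 29.568% + 10.7916% = 40.3596%.
40.3596% exceeds the 10% threshold by 30.3596 percentage points.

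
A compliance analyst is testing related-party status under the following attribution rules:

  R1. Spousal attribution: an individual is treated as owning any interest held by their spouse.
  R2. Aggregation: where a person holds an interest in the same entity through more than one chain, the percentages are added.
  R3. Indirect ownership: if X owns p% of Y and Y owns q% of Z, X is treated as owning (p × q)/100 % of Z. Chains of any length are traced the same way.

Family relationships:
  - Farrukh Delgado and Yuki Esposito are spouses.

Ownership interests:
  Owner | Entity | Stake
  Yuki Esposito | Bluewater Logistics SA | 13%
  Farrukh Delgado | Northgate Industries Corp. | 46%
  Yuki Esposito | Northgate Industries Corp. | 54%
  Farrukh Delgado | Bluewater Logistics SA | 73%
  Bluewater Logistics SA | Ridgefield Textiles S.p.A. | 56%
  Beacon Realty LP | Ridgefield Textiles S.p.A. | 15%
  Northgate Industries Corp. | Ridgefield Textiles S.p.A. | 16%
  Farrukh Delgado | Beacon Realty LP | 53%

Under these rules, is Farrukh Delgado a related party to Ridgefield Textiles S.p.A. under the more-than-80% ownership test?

By spousal attribution (R1), Farrukh Delgado is treated as also owning Yuki Esposito's interest in Northgate Industries Corp, giving 46% + 54% = 100%.
By spousal attribution (R1), Farrukh Delgado is treated as also owning Yuki Esposito's interest in Bluewater Logistics SA, giving 73% + 13% = 86%.
Chain via Northgate Industries Corp. (R3): 100% × 16% = 16% of Ridgefield Textiles S.p.A.
Chain via Beacon Realty LP (R3): 53% × 15% = 7.95% of Ridgefield Textiles S.p.A.
Chain via Bluewater Logistics SA (R3): 86% × 56% = 48.16% of Ridgefield Textiles S.p.A.
Aggregating (R2): 16% + 7.95% + 48.16% = 72.11%.
72.11% does not exceed the 80% threshold, so Farrukh is not a related party to Ridgefield Textiles S.p.A.

No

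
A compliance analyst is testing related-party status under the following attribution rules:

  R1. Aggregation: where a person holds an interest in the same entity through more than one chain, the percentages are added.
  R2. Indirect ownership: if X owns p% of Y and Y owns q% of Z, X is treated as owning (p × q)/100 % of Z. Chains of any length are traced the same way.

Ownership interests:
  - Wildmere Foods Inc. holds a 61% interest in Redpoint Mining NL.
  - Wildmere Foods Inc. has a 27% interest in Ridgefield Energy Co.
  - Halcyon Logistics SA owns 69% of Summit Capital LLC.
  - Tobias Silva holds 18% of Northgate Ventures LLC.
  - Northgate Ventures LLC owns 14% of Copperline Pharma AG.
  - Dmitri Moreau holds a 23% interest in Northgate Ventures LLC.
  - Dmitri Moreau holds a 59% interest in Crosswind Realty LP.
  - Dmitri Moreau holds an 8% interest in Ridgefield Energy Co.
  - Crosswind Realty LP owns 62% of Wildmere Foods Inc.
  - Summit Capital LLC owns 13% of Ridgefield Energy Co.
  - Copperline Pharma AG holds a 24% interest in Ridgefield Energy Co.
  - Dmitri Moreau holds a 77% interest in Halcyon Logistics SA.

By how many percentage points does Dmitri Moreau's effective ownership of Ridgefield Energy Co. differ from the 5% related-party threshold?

Chain via Northgate Ventures LLC → Copperline Pharma AG (R2): 23% × 14% × 24% = 0.7728% of Ridgefield Energy Co.
Chain via Halcyon Logistics SA → Summit Capital LLC (R2): 77% × 69% × 13% = 6.9069% of Ridgefield Energy Co.
Chain via Crosswind Realty LP → Wildmere Foods Inc. (R2): 59% × 62% × 27% = 9.8766% of Ridgefield Energy Co.
Direct interest in Ridgefield Energy Co: 8%.
Aggregating (R1): 0.7728% + 6.9069% + 9.8766% + 8% = 25.5563%.
25.5563% exceeds the 5% threshold by 20.5563 percentage points.

20.5563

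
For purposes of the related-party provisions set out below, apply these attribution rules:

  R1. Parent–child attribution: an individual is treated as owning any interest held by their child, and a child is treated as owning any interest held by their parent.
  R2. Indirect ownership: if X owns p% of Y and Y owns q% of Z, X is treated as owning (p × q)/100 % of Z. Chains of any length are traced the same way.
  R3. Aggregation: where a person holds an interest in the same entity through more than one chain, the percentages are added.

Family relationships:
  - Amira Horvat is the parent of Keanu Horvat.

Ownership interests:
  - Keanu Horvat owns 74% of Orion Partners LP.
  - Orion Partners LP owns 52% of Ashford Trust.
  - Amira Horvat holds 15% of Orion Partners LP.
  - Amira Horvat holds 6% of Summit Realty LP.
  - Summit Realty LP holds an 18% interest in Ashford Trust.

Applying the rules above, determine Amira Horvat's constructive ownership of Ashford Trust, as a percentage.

47.36%

By parent–child attribution (R1), Amira Horvat is treated as also owning Keanu Horvat's interest in Orion Partners LP, giving 15% + 74% = 89%.
Chain via Summit Realty LP (R2): 6% × 18% = 1.08% of Ashford Trust.
Chain via Orion Partners LP (R2): 89% × 52% = 46.28% of Ashford Trust.
Aggregating (R3): 1.08% + 46.28% = 47.36%.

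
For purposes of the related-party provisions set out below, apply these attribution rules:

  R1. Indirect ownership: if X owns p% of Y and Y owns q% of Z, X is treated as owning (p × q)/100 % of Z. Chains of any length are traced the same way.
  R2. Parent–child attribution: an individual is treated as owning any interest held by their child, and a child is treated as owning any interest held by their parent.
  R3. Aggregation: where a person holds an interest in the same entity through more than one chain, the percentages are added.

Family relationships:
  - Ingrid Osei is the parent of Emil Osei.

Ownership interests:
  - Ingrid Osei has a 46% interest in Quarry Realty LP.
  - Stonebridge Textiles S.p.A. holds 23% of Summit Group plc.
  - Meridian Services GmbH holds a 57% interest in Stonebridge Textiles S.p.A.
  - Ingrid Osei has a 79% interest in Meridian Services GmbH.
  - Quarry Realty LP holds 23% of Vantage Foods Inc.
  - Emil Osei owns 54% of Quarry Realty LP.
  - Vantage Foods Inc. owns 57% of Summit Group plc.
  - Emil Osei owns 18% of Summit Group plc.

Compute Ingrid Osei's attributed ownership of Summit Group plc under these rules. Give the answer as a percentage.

41.4669%

By parent–child attribution (R2), Ingrid Osei is treated as also owning Emil Osei's interest in Quarry Realty LP, giving 46% + 54% = 100%.
By parent–child attribution (R2), Ingrid Osei is treated as owning Emil Osei's 18% interest in Summit Group plc.
Chain via Quarry Realty LP → Vantage Foods Inc. (R1): 100% × 23% × 57% = 13.11% of Summit Group plc.
Chain via Meridian Services GmbH → Stonebridge Textiles S.p.A. (R1): 79% × 57% × 23% = 10.3569% of Summit Group plc.
Direct interest in Summit Group plc: 18%.
Aggregating (R3): 13.11% + 10.3569% + 18% = 41.4669%.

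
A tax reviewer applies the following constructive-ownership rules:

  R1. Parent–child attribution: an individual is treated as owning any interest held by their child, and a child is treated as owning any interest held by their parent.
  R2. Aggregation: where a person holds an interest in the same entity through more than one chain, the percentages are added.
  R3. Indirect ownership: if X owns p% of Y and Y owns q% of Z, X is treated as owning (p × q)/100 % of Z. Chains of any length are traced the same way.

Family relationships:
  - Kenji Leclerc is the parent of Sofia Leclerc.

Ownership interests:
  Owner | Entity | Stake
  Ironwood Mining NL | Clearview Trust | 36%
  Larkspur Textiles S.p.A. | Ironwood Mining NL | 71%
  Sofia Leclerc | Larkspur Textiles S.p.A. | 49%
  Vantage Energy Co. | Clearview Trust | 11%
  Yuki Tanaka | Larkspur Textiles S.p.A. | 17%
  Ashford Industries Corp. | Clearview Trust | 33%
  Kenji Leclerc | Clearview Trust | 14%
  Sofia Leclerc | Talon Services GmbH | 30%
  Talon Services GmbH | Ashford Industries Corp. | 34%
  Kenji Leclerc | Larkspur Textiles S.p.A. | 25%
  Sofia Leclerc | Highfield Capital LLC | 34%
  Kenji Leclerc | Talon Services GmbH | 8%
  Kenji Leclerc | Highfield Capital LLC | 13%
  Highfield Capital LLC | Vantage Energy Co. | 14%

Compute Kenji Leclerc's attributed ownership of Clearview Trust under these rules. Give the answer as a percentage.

37.9018%

By parent–child attribution (R1), Kenji Leclerc is treated as also owning Sofia Leclerc's interest in Talon Services GmbH, giving 8% + 30% = 38%.
By parent–child attribution (R1), Kenji Leclerc is treated as also owning Sofia Leclerc's interest in Highfield Capital LLC, giving 13% + 34% = 47%.
By parent–child attribution (R1), Kenji Leclerc is treated as also owning Sofia Leclerc's interest in Larkspur Textiles S.p.A, giving 25% + 49% = 74%.
Chain via Talon Services GmbH → Ashford Industries Corp. (R3): 38% × 34% × 33% = 4.2636% of Clearview Trust.
Chain via Highfield Capital LLC → Vantage Energy Co. (R3): 47% × 14% × 11% = 0.7238% of Clearview Trust.
Chain via Larkspur Textiles S.p.A. → Ironwood Mining NL (R3): 74% × 71% × 36% = 18.9144% of Clearview Trust.
Direct interest in Clearview Trust: 14%.
Aggregating (R2): 4.2636% + 0.7238% + 18.9144% + 14% = 37.9018%.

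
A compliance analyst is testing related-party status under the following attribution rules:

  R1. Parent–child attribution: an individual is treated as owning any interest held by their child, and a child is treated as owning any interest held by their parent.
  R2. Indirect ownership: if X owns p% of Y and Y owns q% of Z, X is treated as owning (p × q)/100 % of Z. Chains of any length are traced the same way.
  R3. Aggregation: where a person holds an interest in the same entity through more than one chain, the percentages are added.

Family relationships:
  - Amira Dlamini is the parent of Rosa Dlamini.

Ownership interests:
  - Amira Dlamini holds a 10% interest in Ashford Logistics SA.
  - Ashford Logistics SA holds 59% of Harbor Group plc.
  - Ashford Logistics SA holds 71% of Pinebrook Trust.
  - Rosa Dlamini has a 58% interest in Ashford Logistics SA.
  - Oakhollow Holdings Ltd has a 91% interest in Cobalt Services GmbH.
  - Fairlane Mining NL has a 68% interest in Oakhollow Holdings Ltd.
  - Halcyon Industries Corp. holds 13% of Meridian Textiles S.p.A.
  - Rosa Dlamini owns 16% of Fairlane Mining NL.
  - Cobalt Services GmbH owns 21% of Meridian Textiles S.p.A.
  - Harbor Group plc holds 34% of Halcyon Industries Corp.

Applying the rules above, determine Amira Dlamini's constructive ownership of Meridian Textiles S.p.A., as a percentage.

3.852472%

By parent–child attribution (R1), Amira Dlamini is treated as also owning Rosa Dlamini's interest in Ashford Logistics SA, giving 10% + 58% = 68%.
By parent–child attribution (R1), Amira Dlamini is treated as owning Rosa Dlamini's 16% interest in Fairlane Mining NL.
Chain via Ashford Logistics SA → Harbor Group plc → Halcyon Industries Corp. (R2): 68% × 59% × 34% × 13% = 1.773304% of Meridian Textiles S.p.A.
Chain via Fairlane Mining NL → Oakhollow Holdings Ltd → Cobalt Services GmbH (R2): 16% × 68% × 91% × 21% = 2.079168% of Meridian Textiles S.p.A.
Aggregating (R3): 1.773304% + 2.079168% = 3.852472%.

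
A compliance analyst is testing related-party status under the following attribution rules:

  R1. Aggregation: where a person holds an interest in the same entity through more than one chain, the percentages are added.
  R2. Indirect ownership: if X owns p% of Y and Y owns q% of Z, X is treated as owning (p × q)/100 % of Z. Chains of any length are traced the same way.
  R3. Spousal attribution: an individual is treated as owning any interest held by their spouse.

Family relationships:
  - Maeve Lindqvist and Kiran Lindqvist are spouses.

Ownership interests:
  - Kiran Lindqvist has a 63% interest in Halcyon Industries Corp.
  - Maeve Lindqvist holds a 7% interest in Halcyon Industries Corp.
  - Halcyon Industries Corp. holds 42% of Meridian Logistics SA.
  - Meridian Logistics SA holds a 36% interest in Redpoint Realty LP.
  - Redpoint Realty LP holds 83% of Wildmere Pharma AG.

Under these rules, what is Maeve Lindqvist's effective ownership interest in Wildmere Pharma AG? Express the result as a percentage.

8.78472%

By spousal attribution (R3), Maeve Lindqvist is treated as also owning Kiran Lindqvist's interest in Halcyon Industries Corp, giving 7% + 63% = 70%.
Chain via Halcyon Industries Corp. → Meridian Logistics SA → Redpoint Realty LP (R2): 70% × 42% × 36% × 83% = 8.78472% of Wildmere Pharma AG.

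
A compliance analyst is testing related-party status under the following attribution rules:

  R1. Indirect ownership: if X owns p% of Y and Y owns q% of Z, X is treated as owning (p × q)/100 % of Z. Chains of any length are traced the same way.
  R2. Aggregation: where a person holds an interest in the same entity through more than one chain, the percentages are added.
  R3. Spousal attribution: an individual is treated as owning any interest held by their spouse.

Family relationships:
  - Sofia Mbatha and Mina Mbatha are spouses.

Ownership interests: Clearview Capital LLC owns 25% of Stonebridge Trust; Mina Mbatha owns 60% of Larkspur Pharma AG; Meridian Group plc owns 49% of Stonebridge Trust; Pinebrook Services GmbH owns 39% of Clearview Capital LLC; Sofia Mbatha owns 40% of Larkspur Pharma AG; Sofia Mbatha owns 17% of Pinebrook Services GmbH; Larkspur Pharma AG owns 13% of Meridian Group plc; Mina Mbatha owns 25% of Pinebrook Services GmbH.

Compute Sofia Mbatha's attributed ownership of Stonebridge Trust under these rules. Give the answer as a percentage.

10.465%

By spousal attribution (R3), Sofia Mbatha is treated as also owning Mina Mbatha's interest in Pinebrook Services GmbH, giving 17% + 25% = 42%.
By spousal attribution (R3), Sofia Mbatha is treated as also owning Mina Mbatha's interest in Larkspur Pharma AG, giving 40% + 60% = 100%.
Chain via Pinebrook Services GmbH → Clearview Capital LLC (R1): 42% × 39% × 25% = 4.095% of Stonebridge Trust.
Chain via Larkspur Pharma AG → Meridian Group plc (R1): 100% × 13% × 49% = 6.37% of Stonebridge Trust.
Aggregating (R2): 4.095% + 6.37% = 10.465%.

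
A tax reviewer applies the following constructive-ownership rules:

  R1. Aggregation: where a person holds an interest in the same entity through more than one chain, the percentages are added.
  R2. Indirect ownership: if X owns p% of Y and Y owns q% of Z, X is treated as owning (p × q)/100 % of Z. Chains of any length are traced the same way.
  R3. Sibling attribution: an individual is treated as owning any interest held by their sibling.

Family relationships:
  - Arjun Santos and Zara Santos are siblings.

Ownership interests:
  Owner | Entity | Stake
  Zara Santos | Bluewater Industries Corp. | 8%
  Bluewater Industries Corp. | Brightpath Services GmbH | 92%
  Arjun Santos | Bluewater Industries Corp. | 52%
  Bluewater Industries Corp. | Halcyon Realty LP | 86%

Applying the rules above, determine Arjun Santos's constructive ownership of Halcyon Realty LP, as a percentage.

51.6%

By sibling attribution (R3), Arjun Santos is treated as also owning Zara Santos's interest in Bluewater Industries Corp, giving 52% + 8% = 60%.
Chain via Bluewater Industries Corp. (R2): 60% × 86% = 51.6% of Halcyon Realty LP.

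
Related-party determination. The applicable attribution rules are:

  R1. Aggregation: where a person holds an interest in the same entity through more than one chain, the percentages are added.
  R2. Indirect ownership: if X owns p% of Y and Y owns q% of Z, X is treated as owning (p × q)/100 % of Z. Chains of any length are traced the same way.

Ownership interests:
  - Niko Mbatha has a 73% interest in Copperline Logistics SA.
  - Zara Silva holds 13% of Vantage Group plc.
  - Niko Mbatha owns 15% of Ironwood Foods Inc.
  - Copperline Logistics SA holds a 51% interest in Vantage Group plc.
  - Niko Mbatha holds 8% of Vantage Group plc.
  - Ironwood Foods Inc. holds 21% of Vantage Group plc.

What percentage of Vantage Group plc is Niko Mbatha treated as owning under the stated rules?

48.38%

Chain via Ironwood Foods Inc. (R2): 15% × 21% = 3.15% of Vantage Group plc.
Chain via Copperline Logistics SA (R2): 73% × 51% = 37.23% of Vantage Group plc.
Direct interest in Vantage Group plc: 8%.
Aggregating (R1): 3.15% + 37.23% + 8% = 48.38%.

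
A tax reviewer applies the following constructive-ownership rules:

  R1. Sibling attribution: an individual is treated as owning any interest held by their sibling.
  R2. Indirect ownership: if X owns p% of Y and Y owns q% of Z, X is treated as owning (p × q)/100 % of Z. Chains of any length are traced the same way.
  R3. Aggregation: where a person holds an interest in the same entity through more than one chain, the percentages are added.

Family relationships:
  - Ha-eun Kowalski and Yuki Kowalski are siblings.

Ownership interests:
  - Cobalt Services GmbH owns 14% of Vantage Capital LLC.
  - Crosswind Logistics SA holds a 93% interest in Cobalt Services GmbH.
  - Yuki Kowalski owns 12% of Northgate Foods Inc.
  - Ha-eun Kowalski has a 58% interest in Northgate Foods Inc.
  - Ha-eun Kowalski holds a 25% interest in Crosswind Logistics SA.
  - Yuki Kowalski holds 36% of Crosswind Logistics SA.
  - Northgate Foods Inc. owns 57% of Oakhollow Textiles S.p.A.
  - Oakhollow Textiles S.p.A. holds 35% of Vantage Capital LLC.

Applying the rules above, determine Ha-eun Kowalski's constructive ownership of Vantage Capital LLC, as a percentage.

By sibling attribution (R1), Ha-eun Kowalski is treated as also owning Yuki Kowalski's interest in Northgate Foods Inc, giving 58% + 12% = 70%.
By sibling attribution (R1), Ha-eun Kowalski is treated as also owning Yuki Kowalski's interest in Crosswind Logistics SA, giving 25% + 36% = 61%.
Chain via Northgate Foods Inc. → Oakhollow Textiles S.p.A. (R2): 70% × 57% × 35% = 13.965% of Vantage Capital LLC.
Chain via Crosswind Logistics SA → Cobalt Services GmbH (R2): 61% × 93% × 14% = 7.9422% of Vantage Capital LLC.
Aggregating (R3): 13.965% + 7.9422% = 21.9072%.

21.9072%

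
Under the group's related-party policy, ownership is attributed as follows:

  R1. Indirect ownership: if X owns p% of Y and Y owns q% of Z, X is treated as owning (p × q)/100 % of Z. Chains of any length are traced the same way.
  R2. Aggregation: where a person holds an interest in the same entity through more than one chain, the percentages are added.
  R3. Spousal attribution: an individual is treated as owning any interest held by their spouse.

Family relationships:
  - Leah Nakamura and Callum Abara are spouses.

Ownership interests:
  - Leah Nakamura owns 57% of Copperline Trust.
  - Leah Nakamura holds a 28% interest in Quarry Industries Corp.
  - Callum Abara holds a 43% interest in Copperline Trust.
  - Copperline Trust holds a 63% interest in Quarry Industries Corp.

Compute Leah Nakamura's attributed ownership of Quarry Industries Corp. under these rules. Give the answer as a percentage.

By spousal attribution (R3), Leah Nakamura is treated as also owning Callum Abara's interest in Copperline Trust, giving 57% + 43% = 100%.
Chain via Copperline Trust (R1): 100% × 63% = 63% of Quarry Industries Corp.
Direct interest in Quarry Industries Corp: 28%.
Aggregating (R2): 63% + 28% = 91%.

91%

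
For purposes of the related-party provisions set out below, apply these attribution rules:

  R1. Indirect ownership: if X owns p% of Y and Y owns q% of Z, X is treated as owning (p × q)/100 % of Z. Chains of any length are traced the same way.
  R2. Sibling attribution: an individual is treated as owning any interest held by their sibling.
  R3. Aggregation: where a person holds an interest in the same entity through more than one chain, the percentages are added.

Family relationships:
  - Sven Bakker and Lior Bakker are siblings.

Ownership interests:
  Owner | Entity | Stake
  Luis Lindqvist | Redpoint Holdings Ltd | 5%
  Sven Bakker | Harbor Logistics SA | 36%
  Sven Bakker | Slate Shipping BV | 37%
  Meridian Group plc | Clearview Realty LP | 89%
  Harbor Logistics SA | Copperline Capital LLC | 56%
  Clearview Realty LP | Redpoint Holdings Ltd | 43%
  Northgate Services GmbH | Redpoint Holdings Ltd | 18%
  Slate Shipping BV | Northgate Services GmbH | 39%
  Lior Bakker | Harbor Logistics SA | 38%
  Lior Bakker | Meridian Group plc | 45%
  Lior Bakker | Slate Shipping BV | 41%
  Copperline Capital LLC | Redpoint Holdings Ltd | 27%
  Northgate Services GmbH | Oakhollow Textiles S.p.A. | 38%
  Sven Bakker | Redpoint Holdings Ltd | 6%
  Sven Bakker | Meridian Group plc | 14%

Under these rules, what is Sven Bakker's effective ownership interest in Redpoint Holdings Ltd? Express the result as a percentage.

45.2437%

By sibling attribution (R2), Sven Bakker is treated as also owning Lior Bakker's interest in Slate Shipping BV, giving 37% + 41% = 78%.
By sibling attribution (R2), Sven Bakker is treated as also owning Lior Bakker's interest in Harbor Logistics SA, giving 36% + 38% = 74%.
By sibling attribution (R2), Sven Bakker is treated as also owning Lior Bakker's interest in Meridian Group plc, giving 14% + 45% = 59%.
Chain via Slate Shipping BV → Northgate Services GmbH (R1): 78% × 39% × 18% = 5.4756% of Redpoint Holdings Ltd.
Chain via Harbor Logistics SA → Copperline Capital LLC (R1): 74% × 56% × 27% = 11.1888% of Redpoint Holdings Ltd.
Chain via Meridian Group plc → Clearview Realty LP (R1): 59% × 89% × 43% = 22.5793% of Redpoint Holdings Ltd.
Direct interest in Redpoint Holdings Ltd: 6%.
Aggregating (R3): 5.4756% + 11.1888% + 22.5793% + 6% = 45.2437%.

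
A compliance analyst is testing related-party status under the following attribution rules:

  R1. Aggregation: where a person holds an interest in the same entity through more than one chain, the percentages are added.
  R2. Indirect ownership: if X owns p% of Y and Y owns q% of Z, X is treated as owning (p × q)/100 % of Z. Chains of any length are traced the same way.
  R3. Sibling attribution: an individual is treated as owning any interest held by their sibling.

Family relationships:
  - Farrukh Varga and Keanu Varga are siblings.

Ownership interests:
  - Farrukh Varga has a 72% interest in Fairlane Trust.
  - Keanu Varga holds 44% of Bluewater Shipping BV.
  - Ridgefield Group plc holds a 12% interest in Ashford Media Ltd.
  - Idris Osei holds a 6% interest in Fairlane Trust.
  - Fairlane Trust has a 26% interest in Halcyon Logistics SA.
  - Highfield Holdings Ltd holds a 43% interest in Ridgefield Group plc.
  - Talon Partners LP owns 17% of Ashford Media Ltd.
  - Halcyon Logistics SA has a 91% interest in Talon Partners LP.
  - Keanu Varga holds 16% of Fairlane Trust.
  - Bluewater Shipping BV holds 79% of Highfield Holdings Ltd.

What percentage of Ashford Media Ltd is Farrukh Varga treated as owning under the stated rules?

By sibling attribution (R3), Farrukh Varga is treated as also owning Keanu Varga's interest in Fairlane Trust, giving 72% + 16% = 88%.
By sibling attribution (R3), Farrukh Varga is treated as owning Keanu Varga's 44% interest in Bluewater Shipping BV.
Chain via Fairlane Trust → Halcyon Logistics SA → Talon Partners LP (R2): 88% × 26% × 91% × 17% = 3.539536% of Ashford Media Ltd.
Chain via Bluewater Shipping BV → Highfield Holdings Ltd → Ridgefield Group plc (R2): 44% × 79% × 43% × 12% = 1.793616% of Ashford Media Ltd.
Aggregating (R1): 3.539536% + 1.793616% = 5.333152%.

5.333152%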